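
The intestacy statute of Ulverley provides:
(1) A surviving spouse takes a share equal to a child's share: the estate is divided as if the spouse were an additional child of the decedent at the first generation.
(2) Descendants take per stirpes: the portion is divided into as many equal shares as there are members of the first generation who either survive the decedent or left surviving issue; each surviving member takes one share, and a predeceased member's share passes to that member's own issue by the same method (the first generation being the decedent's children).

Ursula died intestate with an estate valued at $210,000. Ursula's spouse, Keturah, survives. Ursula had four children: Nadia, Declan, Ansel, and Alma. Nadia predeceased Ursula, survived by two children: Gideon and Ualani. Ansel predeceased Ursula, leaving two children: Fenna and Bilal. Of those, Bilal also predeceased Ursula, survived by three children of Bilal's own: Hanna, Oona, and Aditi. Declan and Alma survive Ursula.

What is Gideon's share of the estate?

Gideon receives $21,000.

The spouse counts as an additional share at the children's level, so there are 5 primary shares of $42,000. Keturah takes one such share ($42,000).
The children's combined portion ($168,000) is divided into 4 shares of $42,000: Declan and Alma each take $42,000; Nadia's $42,000 share passes to Nadia's issue; Ansel's $42,000 share passes to Ansel's issue.
Nadia's share ($42,000) is divided into 2 shares of $21,000: Gideon and Ualani each take $21,000.
Ansel's share ($42,000) is divided into 2 shares of $21,000: Fenna takes $21,000; Bilal's $21,000 share passes to Bilal's issue.
Bilal's share ($21,000) is divided into 3 shares of $7,000: Hanna, Oona, and Aditi each take $7,000.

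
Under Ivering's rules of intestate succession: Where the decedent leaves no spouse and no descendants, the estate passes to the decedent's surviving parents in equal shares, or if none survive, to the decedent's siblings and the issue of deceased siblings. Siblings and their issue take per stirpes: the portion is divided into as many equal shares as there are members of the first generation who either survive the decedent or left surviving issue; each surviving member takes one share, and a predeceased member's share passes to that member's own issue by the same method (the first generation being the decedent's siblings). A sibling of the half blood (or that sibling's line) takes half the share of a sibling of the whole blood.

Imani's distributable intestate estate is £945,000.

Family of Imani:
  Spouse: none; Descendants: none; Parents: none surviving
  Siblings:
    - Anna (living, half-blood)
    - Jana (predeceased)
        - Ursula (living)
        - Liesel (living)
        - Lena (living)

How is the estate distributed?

Anna: £315,000; Ursula: £210,000; Liesel: £210,000; Lena: £210,000

The entire £945,000 passes to the siblings and their issue.
Counting each half-blood sibling's line as half a unit, there are 3/2 units in £945,000, so one unit is £630,000. Whole-blood lines (Jana) take £630,000 each; half-blood lines (Anna) take £315,000 each.
Jana's share (£630,000) is divided into 3 shares of £210,000: Ursula, Liesel, and Lena each take £210,000.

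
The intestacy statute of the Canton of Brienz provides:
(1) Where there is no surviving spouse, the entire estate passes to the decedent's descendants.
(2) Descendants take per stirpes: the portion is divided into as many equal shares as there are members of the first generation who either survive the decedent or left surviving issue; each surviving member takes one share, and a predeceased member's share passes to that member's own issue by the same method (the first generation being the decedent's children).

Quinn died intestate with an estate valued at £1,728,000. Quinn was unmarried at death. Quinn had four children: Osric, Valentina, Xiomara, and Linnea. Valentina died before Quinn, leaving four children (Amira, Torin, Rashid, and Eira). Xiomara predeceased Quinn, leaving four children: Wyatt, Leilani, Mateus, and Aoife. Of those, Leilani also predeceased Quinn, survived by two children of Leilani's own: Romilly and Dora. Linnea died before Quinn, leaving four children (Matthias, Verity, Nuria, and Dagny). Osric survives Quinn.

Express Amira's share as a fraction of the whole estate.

The entire £1,728,000 passes to the descendants.
That amount (£1,728,000) is divided into 4 shares of £432,000: Osric takes £432,000; Valentina's £432,000 share passes to Valentina's issue; Xiomara's £432,000 share passes to Xiomara's issue; Linnea's £432,000 share passes to Linnea's issue.
Valentina's share (£432,000) is divided into 4 shares of £108,000: Amira, Torin, Rashid, and Eira each take £108,000.
Xiomara's share (£432,000) is divided into 4 shares of £108,000: Wyatt, Mateus, and Aoife each take £108,000; Leilani's £108,000 share passes to Leilani's issue.
Leilani's share (£108,000) is divided into 2 shares of £54,000: Romilly and Dora each take £54,000.
Linnea's share (£432,000) is divided into 4 shares of £108,000: Matthias, Verity, Nuria, and Dagny each take £108,000.

Amira receives 1/16 of the estate.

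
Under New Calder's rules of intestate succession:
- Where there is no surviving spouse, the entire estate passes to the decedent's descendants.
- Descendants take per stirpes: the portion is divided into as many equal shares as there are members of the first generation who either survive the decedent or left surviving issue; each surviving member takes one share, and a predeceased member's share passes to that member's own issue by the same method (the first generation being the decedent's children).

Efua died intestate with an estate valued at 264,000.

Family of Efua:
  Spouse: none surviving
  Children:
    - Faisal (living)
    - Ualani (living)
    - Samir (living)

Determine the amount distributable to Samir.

Samir receives 88,000.

The entire 264,000 passes to the descendants.
That amount (264,000) is divided into 3 shares of 88,000: Faisal, Ualani, and Samir each take 88,000.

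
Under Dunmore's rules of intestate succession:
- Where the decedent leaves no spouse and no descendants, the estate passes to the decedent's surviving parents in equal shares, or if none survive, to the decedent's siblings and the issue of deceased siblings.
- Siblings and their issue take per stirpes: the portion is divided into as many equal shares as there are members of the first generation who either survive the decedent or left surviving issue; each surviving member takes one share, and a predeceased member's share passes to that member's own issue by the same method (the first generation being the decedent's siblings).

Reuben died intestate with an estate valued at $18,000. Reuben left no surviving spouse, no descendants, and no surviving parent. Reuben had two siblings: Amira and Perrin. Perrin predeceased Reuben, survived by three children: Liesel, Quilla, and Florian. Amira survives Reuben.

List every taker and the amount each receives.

Amira: $9,000; Liesel: $3,000; Quilla: $3,000; Florian: $3,000

The entire $18,000 passes to the siblings and their issue.
That amount ($18,000) is divided into 2 shares of $9,000: Amira takes $9,000; Perrin's $9,000 share passes to Perrin's issue.
Perrin's share ($9,000) is divided into 3 shares of $3,000: Liesel, Quilla, and Florian each take $3,000.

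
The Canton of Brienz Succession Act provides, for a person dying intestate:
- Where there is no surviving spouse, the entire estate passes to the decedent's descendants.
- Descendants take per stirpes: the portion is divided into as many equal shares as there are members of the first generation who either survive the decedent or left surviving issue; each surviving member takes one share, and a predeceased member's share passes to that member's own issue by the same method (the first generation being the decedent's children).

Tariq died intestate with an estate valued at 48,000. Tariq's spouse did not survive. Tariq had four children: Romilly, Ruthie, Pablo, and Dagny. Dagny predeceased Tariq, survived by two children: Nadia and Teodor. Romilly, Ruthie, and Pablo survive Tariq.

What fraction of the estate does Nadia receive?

The entire 48,000 passes to the descendants.
That amount (48,000) is divided into 4 shares of 12,000: Romilly, Ruthie, and Pablo each take 12,000; Dagny's 12,000 share passes to Dagny's issue.
Dagny's share (12,000) is divided into 2 shares of 6,000: Nadia and Teodor each take 6,000.

Nadia receives 1/8 of the estate.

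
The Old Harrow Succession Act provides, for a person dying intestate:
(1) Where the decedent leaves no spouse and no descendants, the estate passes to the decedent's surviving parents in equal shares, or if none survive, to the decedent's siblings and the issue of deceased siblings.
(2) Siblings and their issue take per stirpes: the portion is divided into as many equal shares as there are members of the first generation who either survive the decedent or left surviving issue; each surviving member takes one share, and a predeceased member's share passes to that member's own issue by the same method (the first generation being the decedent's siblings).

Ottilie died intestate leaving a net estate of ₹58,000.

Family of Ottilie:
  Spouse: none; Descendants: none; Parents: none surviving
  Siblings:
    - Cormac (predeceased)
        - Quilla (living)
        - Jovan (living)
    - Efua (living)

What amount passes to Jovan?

The entire ₹58,000 passes to the siblings and their issue.
That amount (₹58,000) is divided into 2 shares of ₹29,000: Efua takes ₹29,000; Cormac's ₹29,000 share passes to Cormac's issue.
Cormac's share (₹29,000) is divided into 2 shares of ₹14,500: Quilla and Jovan each take ₹14,500.

Jovan receives ₹14,500.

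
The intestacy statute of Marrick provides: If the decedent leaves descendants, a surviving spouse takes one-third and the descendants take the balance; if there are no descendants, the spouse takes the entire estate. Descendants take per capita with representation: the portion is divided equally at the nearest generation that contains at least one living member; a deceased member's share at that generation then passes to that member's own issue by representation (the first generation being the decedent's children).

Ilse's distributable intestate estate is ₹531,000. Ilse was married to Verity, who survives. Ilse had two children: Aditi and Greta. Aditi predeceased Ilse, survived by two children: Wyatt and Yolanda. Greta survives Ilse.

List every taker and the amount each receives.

Verity: ₹177,000; Wyatt: ₹88,500; Yolanda: ₹88,500; Greta: ₹177,000

Verity takes one-third of ₹531,000 = ₹177,000. The remaining ₹354,000 passes to the descendants.
The descendants' portion (₹354,000) is divided into 2 shares of ₹177,000: Greta takes ₹177,000; Aditi's ₹177,000 share passes to Aditi's issue.
Aditi's share (₹177,000) is divided into 2 shares of ₹88,500: Wyatt and Yolanda each take ₹88,500.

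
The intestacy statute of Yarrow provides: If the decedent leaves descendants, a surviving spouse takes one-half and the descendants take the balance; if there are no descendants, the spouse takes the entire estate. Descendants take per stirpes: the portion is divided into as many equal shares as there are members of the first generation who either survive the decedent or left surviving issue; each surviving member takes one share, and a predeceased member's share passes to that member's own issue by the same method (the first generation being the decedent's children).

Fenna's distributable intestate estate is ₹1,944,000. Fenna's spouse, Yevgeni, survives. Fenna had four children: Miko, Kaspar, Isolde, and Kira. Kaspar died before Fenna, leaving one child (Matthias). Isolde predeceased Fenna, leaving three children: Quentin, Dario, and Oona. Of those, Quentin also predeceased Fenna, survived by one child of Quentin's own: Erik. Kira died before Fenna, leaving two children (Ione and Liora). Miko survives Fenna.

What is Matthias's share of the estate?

Yevgeni takes one-half of ₹1,944,000 = ₹972,000. The remaining ₹972,000 passes to the descendants.
The descendants' portion (₹972,000) is divided into 4 shares of ₹243,000: Miko takes ₹243,000; Kaspar's ₹243,000 share passes to Kaspar's issue; Isolde's ₹243,000 share passes to Isolde's issue; Kira's ₹243,000 share passes to Kira's issue.
Kaspar's share (₹243,000) passes entirely to Matthias.
Isolde's share (₹243,000) is divided into 3 shares of ₹81,000: Dario and Oona each take ₹81,000; Quentin's ₹81,000 share passes to Quentin's issue.
Quentin's share (₹81,000) passes entirely to Erik.
Kira's share (₹243,000) is divided into 2 shares of ₹121,500: Ione and Liora each take ₹121,500.

Matthias receives ₹243,000.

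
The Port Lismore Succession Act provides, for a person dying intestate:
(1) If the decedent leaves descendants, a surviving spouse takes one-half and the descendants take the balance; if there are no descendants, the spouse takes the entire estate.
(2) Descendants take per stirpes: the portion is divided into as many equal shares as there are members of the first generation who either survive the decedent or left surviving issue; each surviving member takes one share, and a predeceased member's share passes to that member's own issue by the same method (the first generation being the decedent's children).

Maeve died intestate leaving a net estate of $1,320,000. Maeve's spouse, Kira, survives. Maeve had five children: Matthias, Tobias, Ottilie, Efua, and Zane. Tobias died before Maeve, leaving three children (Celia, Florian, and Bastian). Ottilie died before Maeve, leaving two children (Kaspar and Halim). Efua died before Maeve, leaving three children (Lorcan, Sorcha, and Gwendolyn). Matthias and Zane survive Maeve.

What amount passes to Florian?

Florian receives $44,000.

Kira takes one-half of $1,320,000 = $660,000. The remaining $660,000 passes to the descendants.
The descendants' portion ($660,000) is divided into 5 shares of $132,000: Matthias and Zane each take $132,000; Tobias's $132,000 share passes to Tobias's issue; Ottilie's $132,000 share passes to Ottilie's issue; Efua's $132,000 share passes to Efua's issue.
Tobias's share ($132,000) is divided into 3 shares of $44,000: Celia, Florian, and Bastian each take $44,000.
Ottilie's share ($132,000) is divided into 2 shares of $66,000: Kaspar and Halim each take $66,000.
Efua's share ($132,000) is divided into 3 shares of $44,000: Lorcan, Sorcha, and Gwendolyn each take $44,000.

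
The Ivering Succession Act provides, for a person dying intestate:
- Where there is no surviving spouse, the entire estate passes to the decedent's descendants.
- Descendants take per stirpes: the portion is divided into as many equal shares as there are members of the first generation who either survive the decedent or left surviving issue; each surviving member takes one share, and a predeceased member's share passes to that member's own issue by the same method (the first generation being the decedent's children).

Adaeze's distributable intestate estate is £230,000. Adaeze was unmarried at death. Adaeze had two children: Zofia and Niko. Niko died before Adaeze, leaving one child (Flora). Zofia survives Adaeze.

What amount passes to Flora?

The entire £230,000 passes to the descendants.
That amount (£230,000) is divided into 2 shares of £115,000: Zofia takes £115,000; Niko's £115,000 share passes to Niko's issue.
Niko's share (£115,000) passes entirely to Flora.

Flora receives £115,000.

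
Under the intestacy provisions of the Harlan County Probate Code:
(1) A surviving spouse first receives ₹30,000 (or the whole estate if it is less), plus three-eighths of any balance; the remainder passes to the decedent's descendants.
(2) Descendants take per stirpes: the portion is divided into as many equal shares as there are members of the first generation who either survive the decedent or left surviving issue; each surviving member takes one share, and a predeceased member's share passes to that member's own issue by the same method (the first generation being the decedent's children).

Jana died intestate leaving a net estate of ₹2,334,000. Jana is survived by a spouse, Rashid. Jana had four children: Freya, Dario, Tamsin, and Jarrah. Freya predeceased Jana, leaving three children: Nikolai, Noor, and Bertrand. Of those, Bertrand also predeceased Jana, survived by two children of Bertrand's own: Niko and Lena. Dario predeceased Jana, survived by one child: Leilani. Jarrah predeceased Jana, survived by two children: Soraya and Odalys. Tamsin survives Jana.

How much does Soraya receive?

Rashid first takes ₹30,000, leaving a balance of ₹2,304,000. Rashid then takes three-eighths of the balance (₹864,000), for a total of ₹894,000. The remaining ₹1,440,000 passes to the descendants.
The descendants' portion (₹1,440,000) is divided into 4 shares of ₹360,000: Tamsin takes ₹360,000; Freya's ₹360,000 share passes to Freya's issue; Dario's ₹360,000 share passes to Dario's issue; Jarrah's ₹360,000 share passes to Jarrah's issue.
Freya's share (₹360,000) is divided into 3 shares of ₹120,000: Nikolai and Noor each take ₹120,000; Bertrand's ₹120,000 share passes to Bertrand's issue.
Bertrand's share (₹120,000) is divided into 2 shares of ₹60,000: Niko and Lena each take ₹60,000.
Dario's share (₹360,000) passes entirely to Leilani.
Jarrah's share (₹360,000) is divided into 2 shares of ₹180,000: Soraya and Odalys each take ₹180,000.

Soraya receives ₹180,000.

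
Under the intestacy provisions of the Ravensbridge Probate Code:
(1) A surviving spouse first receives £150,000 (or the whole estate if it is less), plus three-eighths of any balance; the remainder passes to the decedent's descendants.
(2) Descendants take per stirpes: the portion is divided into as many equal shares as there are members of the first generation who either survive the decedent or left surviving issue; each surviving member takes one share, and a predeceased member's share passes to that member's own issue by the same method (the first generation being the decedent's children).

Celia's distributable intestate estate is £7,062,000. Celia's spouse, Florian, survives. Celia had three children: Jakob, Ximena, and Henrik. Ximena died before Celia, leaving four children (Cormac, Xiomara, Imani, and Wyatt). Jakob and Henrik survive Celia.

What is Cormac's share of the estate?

Cormac receives £360,000.

Florian first takes £150,000, leaving a balance of £6,912,000. Florian then takes three-eighths of the balance (£2,592,000), for a total of £2,742,000. The remaining £4,320,000 passes to the descendants.
The descendants' portion (£4,320,000) is divided into 3 shares of £1,440,000: Jakob and Henrik each take £1,440,000; Ximena's £1,440,000 share passes to Ximena's issue.
Ximena's share (£1,440,000) is divided into 4 shares of £360,000: Cormac, Xiomara, Imani, and Wyatt each take £360,000.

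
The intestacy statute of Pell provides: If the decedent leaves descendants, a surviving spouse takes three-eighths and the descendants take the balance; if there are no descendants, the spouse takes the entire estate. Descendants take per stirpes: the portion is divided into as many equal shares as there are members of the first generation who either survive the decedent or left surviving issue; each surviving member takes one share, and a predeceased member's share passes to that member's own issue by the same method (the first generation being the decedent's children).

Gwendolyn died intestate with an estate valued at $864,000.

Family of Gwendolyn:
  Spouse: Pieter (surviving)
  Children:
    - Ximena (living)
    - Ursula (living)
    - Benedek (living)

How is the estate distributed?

Pieter takes three-eighths of $864,000 = $324,000. The remaining $540,000 passes to the descendants.
The descendants' portion ($540,000) is divided into 3 shares of $180,000: Ximena, Ursula, and Benedek each take $180,000.

Pieter: $324,000; Ximena: $180,000; Ursula: $180,000; Benedek: $180,000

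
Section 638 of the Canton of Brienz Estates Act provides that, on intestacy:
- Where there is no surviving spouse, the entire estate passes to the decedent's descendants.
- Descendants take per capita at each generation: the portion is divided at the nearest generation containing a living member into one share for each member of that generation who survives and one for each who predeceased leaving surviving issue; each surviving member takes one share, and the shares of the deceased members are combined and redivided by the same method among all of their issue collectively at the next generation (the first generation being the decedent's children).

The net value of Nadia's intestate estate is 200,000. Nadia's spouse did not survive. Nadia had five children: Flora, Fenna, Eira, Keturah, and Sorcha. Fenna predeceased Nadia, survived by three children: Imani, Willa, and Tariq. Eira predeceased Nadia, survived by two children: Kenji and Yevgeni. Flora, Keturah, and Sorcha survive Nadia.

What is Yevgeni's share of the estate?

The entire 200,000 passes to the descendants.
That amount (200,000) is divided at the children's generation into 5 shares of 40,000. Flora, Keturah, and Sorcha each take 40,000. The 2 shares of the deceased (Fenna and Eira) are combined into a pool of 80,000.
That pool (80,000) is divided at the grandchildren's generation equally among Imani, Willa, Tariq, Kenji, and Yevgeni: 16,000 each.

Yevgeni receives 16,000.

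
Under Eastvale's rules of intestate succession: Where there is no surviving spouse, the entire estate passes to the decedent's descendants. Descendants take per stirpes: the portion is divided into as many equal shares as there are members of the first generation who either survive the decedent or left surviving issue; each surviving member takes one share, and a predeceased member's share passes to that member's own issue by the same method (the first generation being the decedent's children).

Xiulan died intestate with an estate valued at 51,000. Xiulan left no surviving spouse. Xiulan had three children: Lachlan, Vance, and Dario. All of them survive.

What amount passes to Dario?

Dario receives 17,000.

The entire 51,000 passes to the descendants.
That amount (51,000) is divided into 3 shares of 17,000: Lachlan, Vance, and Dario each take 17,000.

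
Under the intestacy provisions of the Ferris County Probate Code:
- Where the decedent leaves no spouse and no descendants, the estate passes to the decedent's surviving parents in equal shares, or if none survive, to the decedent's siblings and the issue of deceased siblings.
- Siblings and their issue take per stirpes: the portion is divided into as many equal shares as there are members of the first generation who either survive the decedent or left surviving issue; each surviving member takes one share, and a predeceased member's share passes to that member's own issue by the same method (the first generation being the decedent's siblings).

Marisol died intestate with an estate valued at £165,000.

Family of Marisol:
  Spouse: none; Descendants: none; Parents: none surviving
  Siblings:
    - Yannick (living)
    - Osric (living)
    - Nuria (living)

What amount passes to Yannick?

Yannick receives £55,000.

The entire £165,000 passes to the siblings and their issue.
That amount (£165,000) is divided into 3 shares of £55,000: Yannick, Osric, and Nuria each take £55,000.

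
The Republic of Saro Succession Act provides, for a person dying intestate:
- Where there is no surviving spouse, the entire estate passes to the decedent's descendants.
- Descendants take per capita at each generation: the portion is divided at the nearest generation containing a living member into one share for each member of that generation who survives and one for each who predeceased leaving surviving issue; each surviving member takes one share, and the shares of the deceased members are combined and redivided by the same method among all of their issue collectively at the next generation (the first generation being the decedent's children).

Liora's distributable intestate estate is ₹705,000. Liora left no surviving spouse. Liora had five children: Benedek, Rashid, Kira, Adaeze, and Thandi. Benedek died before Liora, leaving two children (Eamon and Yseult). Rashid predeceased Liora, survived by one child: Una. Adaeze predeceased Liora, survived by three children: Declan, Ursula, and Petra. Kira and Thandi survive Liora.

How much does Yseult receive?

The entire ₹705,000 passes to the descendants.
That amount (₹705,000) is divided at the children's generation into 5 shares of ₹141,000. Kira and Thandi each take ₹141,000. The 3 shares of the deceased (Benedek, Rashid, and Adaeze) are combined into a pool of ₹423,000.
That pool (₹423,000) is divided at the grandchildren's generation equally among Eamon, Yseult, Una, Declan, Ursula, and Petra: ₹70,500 each.

Yseult receives ₹70,500.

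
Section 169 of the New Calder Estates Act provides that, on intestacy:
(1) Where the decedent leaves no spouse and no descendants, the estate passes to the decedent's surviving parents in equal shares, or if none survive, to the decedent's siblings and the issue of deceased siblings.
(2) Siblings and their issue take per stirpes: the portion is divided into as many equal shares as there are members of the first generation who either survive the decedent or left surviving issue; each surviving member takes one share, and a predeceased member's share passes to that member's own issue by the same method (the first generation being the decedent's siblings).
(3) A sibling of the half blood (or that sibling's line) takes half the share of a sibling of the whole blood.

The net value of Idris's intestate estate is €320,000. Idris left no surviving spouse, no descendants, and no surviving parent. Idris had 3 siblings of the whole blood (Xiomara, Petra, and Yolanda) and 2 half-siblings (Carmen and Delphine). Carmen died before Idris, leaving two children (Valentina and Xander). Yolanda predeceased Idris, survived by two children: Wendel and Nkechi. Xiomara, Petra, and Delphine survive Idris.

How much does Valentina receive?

Valentina receives €20,000.

The entire €320,000 passes to the siblings and their issue.
Counting each half-blood sibling's line as half a unit, there are 4 units in €320,000, so one unit is €80,000. Whole-blood lines (Xiomara, Petra, and Yolanda) take €80,000 each; half-blood lines (Carmen and Delphine) take €40,000 each.
Carmen's share (€40,000) is divided into 2 shares of €20,000: Valentina and Xander each take €20,000.
Yolanda's share (€80,000) is divided into 2 shares of €40,000: Wendel and Nkechi each take €40,000.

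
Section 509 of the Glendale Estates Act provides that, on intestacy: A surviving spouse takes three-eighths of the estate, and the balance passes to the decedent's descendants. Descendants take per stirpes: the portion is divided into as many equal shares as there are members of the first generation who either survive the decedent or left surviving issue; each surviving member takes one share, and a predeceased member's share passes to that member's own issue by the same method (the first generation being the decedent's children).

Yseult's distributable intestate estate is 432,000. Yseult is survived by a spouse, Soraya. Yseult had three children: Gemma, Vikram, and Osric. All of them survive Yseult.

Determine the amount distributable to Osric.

Osric receives 90,000.

Soraya takes three-eighths of 432,000 = 162,000. The remaining 270,000 passes to the descendants.
The descendants' portion (270,000) is divided into 3 shares of 90,000: Gemma, Vikram, and Osric each take 90,000.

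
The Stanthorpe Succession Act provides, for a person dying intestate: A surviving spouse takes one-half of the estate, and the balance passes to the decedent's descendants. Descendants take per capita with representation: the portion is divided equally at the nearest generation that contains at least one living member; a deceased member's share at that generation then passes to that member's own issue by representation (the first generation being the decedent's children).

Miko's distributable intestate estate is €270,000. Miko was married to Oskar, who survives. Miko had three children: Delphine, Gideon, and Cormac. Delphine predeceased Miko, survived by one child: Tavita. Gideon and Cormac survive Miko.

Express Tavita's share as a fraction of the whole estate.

Tavita receives 1/6 of the estate.

Oskar takes one-half of €270,000 = €135,000. The remaining €135,000 passes to the descendants.
The descendants' portion (€135,000) is divided into 3 shares of €45,000: Gideon and Cormac each take €45,000; Delphine's €45,000 share passes to Delphine's issue.
Delphine's share (€45,000) passes entirely to Tavita.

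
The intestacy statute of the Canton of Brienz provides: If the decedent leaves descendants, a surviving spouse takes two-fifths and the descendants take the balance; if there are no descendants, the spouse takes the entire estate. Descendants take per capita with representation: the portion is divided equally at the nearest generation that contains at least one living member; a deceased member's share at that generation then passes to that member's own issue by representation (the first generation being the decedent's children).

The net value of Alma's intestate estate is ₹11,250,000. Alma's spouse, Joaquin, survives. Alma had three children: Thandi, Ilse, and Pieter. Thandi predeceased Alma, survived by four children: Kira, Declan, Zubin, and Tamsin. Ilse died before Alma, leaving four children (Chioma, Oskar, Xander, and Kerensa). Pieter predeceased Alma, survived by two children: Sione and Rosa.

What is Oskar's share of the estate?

Oskar receives ₹675,000.

Joaquin takes two-fifths of ₹11,250,000 = ₹4,500,000. The remaining ₹6,750,000 passes to the descendants.
No child survives, so the initial division is made at the grandchildren's generation.
The descendants' portion (₹6,750,000) is divided into 10 shares of ₹675,000: Kira, Declan, Zubin, Tamsin, Chioma, Oskar, Xander, Kerensa, Sione, and Rosa each take ₹675,000.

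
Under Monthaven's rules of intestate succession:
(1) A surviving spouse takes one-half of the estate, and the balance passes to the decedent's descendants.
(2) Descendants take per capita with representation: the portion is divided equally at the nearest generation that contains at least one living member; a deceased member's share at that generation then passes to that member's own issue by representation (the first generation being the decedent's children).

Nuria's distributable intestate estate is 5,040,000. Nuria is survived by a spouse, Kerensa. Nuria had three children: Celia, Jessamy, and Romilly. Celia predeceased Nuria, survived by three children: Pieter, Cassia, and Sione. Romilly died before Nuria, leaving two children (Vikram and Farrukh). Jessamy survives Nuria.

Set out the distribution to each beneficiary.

Kerensa takes one-half of 5,040,000 = 2,520,000. The remaining 2,520,000 passes to the descendants.
The descendants' portion (2,520,000) is divided into 3 shares of 840,000: Jessamy takes 840,000; Celia's 840,000 share passes to Celia's issue; Romilly's 840,000 share passes to Romilly's issue.
Celia's share (840,000) is divided into 3 shares of 280,000: Pieter, Cassia, and Sione each take 280,000.
Romilly's share (840,000) is divided into 2 shares of 420,000: Vikram and Farrukh each take 420,000.

Kerensa: 2,520,000; Pieter: 280,000; Cassia: 280,000; Sione: 280,000; Jessamy: 840,000; Vikram: 420,000; Farrukh: 420,000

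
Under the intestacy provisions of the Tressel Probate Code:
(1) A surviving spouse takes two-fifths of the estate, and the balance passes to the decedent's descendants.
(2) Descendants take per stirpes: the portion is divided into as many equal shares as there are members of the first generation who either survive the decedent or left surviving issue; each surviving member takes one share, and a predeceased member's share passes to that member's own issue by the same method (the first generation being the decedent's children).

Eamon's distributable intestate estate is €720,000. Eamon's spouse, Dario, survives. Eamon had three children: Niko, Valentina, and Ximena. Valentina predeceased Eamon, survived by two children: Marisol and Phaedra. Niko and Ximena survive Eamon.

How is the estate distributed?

Dario: €288,000; Niko: €144,000; Marisol: €72,000; Phaedra: €72,000; Ximena: €144,000

Dario takes two-fifths of €720,000 = €288,000. The remaining €432,000 passes to the descendants.
The descendants' portion (€432,000) is divided into 3 shares of €144,000: Niko and Ximena each take €144,000; Valentina's €144,000 share passes to Valentina's issue.
Valentina's share (€144,000) is divided into 2 shares of €72,000: Marisol and Phaedra each take €72,000.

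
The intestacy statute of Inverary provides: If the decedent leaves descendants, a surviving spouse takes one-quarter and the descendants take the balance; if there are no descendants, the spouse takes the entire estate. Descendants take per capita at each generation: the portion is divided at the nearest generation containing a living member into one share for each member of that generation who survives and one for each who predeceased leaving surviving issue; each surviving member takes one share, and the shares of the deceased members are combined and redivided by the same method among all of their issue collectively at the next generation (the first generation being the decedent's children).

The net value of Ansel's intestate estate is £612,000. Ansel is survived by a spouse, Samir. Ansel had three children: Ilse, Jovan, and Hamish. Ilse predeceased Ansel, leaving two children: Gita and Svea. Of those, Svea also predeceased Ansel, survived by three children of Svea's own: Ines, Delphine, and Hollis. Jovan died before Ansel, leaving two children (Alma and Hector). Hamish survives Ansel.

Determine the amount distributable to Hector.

Samir takes one-quarter of £612,000 = £153,000. The remaining £459,000 passes to the descendants.
The descendants' portion (£459,000) is divided at the children's generation into 3 shares of £153,000. Hamish takes £153,000. The 2 shares of the deceased (Ilse and Jovan) are combined into a pool of £306,000.
That pool (£306,000) is divided at the grandchildren's generation into 4 shares of £76,500. Gita, Alma, and Hector each take £76,500. The remaining share for the deceased Svea (£76,500) is carried to the next generation.
That pool (£76,500) is divided at the great-grandchildren's generation equally among Ines, Delphine, and Hollis: £25,500 each.

Hector receives £76,500.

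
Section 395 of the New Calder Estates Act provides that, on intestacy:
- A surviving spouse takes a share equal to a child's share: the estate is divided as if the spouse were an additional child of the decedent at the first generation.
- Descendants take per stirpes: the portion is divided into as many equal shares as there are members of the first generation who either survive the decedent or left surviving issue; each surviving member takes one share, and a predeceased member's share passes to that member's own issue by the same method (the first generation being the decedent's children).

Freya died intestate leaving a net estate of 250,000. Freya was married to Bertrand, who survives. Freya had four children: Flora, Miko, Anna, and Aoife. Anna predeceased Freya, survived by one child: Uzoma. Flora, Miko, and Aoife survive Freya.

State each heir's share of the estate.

The spouse counts as an additional share at the children's level, so there are 5 primary shares of 50,000. Bertrand takes one such share (50,000).
The children's combined portion (200,000) is divided into 4 shares of 50,000: Flora, Miko, and Aoife each take 50,000; Anna's 50,000 share passes to Anna's issue.
Anna's share (50,000) passes entirely to Uzoma.

Bertrand: 50,000; Flora: 50,000; Miko: 50,000; Uzoma: 50,000; Aoife: 50,000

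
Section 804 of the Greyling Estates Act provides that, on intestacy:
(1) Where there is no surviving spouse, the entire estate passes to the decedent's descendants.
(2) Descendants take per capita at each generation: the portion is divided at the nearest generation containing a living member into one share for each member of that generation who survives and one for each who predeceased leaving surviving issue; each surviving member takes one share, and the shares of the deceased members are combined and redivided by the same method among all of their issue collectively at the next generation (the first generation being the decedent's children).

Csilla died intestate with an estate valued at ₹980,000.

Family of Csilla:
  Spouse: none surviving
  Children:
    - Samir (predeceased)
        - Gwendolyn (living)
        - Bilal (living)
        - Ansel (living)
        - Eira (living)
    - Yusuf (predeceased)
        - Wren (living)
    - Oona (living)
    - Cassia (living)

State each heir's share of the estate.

The entire ₹980,000 passes to the descendants.
That amount (₹980,000) is divided at the children's generation into 4 shares of ₹245,000. Oona and Cassia each take ₹245,000. The 2 shares of the deceased (Samir and Yusuf) are combined into a pool of ₹490,000.
That pool (₹490,000) is divided at the grandchildren's generation equally among Gwendolyn, Bilal, Ansel, Eira, and Wren: ₹98,000 each.

Gwendolyn: ₹98,000; Bilal: ₹98,000; Ansel: ₹98,000; Eira: ₹98,000; Wren: ₹98,000; Oona: ₹245,000; Cassia: ₹245,000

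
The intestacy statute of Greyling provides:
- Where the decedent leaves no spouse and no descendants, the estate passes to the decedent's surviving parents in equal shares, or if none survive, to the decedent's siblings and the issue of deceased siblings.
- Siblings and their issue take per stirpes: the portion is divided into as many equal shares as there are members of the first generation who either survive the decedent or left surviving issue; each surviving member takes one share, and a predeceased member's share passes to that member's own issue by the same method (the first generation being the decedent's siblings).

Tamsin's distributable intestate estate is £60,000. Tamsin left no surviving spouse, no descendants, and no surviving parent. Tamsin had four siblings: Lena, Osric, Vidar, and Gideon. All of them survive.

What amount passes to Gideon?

Gideon receives £15,000.

The entire £60,000 passes to the siblings and their issue.
That amount (£60,000) is divided into 4 shares of £15,000: Lena, Osric, Vidar, and Gideon each take £15,000.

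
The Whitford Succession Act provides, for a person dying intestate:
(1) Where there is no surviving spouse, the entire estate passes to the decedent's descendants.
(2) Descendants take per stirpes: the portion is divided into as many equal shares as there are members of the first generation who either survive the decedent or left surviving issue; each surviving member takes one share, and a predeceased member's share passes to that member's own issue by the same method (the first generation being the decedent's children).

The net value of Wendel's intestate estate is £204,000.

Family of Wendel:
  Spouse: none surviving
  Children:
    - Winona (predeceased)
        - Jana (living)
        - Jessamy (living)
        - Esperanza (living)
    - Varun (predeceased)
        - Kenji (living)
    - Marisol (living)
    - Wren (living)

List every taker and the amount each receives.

The entire £204,000 passes to the descendants.
That amount (£204,000) is divided into 4 shares of £51,000: Marisol and Wren each take £51,000; Winona's £51,000 share passes to Winona's issue; Varun's £51,000 share passes to Varun's issue.
Winona's share (£51,000) is divided into 3 shares of £17,000: Jana, Jessamy, and Esperanza each take £17,000.
Varun's share (£51,000) passes entirely to Kenji.

Jana: £17,000; Jessamy: £17,000; Esperanza: £17,000; Kenji: £51,000; Marisol: £51,000; Wren: £51,000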